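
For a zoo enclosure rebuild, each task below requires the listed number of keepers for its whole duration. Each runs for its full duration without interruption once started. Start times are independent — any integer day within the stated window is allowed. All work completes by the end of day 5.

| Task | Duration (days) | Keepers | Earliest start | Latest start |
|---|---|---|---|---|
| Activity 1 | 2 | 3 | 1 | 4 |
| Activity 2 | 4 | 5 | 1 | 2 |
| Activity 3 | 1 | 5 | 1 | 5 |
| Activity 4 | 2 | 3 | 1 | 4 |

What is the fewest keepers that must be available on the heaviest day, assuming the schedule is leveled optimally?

8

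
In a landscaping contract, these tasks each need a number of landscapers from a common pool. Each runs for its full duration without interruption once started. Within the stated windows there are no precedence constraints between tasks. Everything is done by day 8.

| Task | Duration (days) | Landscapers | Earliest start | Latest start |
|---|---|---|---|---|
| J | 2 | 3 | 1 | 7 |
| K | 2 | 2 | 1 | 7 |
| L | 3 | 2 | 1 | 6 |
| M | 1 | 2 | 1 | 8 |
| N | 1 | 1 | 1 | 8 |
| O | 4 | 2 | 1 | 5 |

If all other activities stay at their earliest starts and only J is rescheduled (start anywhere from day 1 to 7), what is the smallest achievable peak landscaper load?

9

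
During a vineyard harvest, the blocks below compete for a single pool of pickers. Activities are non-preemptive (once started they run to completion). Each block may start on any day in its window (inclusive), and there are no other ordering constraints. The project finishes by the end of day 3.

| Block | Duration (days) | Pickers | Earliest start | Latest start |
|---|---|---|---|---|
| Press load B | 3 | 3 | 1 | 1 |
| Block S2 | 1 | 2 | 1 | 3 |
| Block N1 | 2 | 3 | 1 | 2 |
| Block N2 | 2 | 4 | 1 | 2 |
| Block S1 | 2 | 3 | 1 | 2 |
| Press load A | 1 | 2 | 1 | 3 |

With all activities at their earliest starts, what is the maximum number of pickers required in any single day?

Early-start schedule: Press load B@1, Block S2@1, Block N1@1, Block N2@1, Block S1@1, Press load A@1.
Load per day: day 1: 17, day 2: 13, day 3: 3.
Peak is 17.

17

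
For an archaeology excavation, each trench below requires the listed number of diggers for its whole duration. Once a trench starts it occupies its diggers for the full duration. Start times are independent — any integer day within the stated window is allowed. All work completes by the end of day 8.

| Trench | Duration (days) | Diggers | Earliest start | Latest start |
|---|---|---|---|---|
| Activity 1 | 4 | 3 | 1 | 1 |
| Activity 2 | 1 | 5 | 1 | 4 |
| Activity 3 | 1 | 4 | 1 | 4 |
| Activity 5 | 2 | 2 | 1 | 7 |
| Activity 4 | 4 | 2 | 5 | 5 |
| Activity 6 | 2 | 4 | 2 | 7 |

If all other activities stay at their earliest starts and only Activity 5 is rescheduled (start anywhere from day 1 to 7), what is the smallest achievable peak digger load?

Activity 5@1: d1:14  d2:9  d3:7  d4:3  d5:2  d6:2  d7:2  d8:2 → peak 14
Activity 5@2: d1:12  d2:9  d3:9  d4:3  d5:2  d6:2  d7:2  d8:2 → peak 12
Activity 5@3: d1:12  d2:7  d3:9  d4:5  d5:2  d6:2  d7:2  d8:2 → peak 12
Activity 5@4: d1:12  d2:7  d3:7  d4:5  d5:4  d6:2  d7:2  d8:2 → peak 12
Activity 5@5: d1:12  d2:7  d3:7  d4:3  d5:4  d6:4  d7:2  d8:2 → peak 12
Activity 5@6: d1:12  d2:7  d3:7  d4:3  d5:2  d6:4  d7:4  d8:2 → peak 12
Activity 5@7: d1:12  d2:7  d3:7  d4:3  d5:2  d6:2  d7:4  d8:4 → peak 12
Best is Activity 5@2, peak 12.

12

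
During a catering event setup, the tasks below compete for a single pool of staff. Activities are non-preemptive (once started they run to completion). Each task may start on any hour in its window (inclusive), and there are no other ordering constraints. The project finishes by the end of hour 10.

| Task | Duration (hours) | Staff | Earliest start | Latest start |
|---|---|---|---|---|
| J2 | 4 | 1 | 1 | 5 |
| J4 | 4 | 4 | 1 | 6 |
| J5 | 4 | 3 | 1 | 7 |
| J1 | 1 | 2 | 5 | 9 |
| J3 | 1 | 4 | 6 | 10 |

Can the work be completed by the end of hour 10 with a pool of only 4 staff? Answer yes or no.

Schedule J2@1, J4@5, J5@1, J1@9, J3@10: h1:4  h2:4  h3:4  h4:4  h5:4  h6:4  h7:4  h8:4  h9:2  h10:4 — peak 4 ≤ 4.

yes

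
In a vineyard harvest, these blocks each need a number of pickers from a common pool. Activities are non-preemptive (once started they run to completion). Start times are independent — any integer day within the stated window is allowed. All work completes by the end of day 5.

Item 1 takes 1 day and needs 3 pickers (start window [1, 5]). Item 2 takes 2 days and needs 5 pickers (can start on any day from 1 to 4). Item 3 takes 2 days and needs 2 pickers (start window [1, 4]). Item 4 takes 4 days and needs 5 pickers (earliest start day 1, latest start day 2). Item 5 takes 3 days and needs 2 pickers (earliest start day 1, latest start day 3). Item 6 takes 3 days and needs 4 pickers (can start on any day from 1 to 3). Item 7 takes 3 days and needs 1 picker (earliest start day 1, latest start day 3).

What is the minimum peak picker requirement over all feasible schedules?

12

Early-start (Item 1@1, Item 2@1, Item 3@1, Item 4@1, Item 5@1, Item 6@1, Item 7@1) gives peak 22: d1:22  d2:19  d3:12  d4:5  d5:0.
Shift Item 4→2, Item 5→3, Item 6→3, Item 7→3.
Schedule Item 1@1, Item 2@1, Item 3@1, Item 4@2, Item 5@3, Item 6@3, Item 7@3: d1:10  d2:12  d3:12  d4:12  d5:12 — peak 12.
Total picker-days = 58 over 5 days ⇒ peak ≥ ⌈58/5⌉ = 12, so 12 is optimal.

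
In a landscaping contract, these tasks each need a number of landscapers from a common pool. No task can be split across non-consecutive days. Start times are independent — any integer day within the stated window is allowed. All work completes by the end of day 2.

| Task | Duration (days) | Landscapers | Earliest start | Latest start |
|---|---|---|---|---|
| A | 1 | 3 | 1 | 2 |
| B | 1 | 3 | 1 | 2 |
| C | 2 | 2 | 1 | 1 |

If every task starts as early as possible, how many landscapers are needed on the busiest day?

8

Early-start schedule: A@1, B@1, C@1.
Load per day: day 1: 8, day 2: 2.
Peak is 8.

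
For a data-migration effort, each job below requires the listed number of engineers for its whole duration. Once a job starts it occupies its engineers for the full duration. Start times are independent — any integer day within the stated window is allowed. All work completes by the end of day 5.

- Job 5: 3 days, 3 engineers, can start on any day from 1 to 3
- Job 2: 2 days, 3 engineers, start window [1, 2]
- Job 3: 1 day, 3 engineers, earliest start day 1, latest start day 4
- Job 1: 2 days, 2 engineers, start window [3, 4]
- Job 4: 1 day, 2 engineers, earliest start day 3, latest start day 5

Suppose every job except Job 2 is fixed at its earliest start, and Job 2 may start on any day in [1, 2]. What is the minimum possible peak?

9

Job 2@1: d1:9  d2:6  d3:7  d4:2  d5:0 → peak 9
Job 2@2: d1:6  d2:6  d3:10  d4:2  d5:0 → peak 10
Best is Job 2@1, peak 9.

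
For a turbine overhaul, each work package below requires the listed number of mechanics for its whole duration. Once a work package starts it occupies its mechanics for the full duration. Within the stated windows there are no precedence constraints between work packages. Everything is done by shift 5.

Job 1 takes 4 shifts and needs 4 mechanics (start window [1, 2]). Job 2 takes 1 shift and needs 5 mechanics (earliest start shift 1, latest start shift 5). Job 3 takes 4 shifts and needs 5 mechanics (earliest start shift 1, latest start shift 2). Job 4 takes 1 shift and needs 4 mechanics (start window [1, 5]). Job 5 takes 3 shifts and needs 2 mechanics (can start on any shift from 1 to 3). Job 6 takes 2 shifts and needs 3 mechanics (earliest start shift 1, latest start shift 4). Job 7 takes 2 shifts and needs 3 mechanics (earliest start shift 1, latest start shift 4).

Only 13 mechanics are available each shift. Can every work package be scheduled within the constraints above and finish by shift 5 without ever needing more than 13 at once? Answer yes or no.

no

The minimum achievable peak is 14; 13 < 14, so no feasible schedule stays within the cap.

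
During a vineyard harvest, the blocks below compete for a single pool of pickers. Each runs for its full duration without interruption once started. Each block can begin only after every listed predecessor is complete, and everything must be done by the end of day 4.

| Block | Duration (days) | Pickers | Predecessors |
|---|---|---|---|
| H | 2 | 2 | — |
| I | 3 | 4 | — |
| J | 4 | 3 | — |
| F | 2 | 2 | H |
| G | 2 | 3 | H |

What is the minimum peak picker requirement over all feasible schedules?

Schedule H@1, I@1, J@1, F@3, G@3: d1:9  d2:9  d3:12  d4:8 — peak 12.
No arrangement of the 2 feasible schedules does better.

12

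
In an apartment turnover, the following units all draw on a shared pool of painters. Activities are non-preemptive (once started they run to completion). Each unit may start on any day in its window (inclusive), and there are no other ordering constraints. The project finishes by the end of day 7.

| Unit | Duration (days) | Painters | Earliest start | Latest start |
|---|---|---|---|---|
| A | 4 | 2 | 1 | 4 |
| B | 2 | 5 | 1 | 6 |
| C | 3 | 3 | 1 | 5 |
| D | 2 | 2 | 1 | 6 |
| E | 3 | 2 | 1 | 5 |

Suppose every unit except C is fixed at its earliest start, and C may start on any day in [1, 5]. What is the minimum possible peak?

C@1: d1:14  d2:14  d3:7  d4:2  d5:0  d6:0  d7:0 → peak 14
C@2: d1:11  d2:14  d3:7  d4:5  d5:0  d6:0  d7:0 → peak 14
C@3: d1:11  d2:11  d3:7  d4:5  d5:3  d6:0  d7:0 → peak 11
C@4: d1:11  d2:11  d3:4  d4:5  d5:3  d6:3  d7:0 → peak 11
C@5: d1:11  d2:11  d3:4  d4:2  d5:3  d6:3  d7:3 → peak 11
Best is C@3, peak 11.

11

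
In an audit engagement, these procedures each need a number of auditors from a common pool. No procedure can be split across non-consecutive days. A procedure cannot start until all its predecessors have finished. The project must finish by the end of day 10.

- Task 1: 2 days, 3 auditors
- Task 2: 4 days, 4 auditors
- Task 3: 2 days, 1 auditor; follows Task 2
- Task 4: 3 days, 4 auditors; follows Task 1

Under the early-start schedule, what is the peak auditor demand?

8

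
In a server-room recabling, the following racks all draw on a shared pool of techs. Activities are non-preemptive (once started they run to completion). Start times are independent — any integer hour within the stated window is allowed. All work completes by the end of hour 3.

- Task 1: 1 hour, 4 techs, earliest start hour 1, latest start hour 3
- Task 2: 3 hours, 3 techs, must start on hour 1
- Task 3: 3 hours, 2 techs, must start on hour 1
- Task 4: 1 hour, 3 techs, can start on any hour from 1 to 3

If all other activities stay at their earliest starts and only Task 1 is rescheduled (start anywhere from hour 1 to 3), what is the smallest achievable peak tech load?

9

Task 1@1: h1:12  h2:5  h3:5 → peak 12
Task 1@2: h1:8  h2:9  h3:5 → peak 9
Task 1@3: h1:8  h2:5  h3:9 → peak 9
Best is Task 1@2, peak 9.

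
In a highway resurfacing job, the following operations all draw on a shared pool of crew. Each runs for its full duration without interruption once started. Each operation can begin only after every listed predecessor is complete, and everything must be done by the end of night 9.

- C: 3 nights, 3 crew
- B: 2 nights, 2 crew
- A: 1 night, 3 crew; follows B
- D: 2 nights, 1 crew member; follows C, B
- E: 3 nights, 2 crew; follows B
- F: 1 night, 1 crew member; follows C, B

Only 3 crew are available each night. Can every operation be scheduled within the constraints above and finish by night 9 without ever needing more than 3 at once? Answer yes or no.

Schedule C@1, B@4, A@6, D@7, E@7, F@9: n1:3  n2:3  n3:3  n4:2  n5:2  n6:3  n7:3  n8:3  n9:3 — peak 3 ≤ 3.

yes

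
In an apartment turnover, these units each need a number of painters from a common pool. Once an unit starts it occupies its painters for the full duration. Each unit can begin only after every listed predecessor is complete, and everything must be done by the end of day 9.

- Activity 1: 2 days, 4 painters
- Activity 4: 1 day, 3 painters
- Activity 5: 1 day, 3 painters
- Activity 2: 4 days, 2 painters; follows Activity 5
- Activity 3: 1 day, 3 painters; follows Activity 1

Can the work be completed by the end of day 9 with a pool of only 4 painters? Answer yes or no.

yes

Schedule Activity 1@1, Activity 4@3, Activity 5@4, Activity 2@5, Activity 3@9: d1:4  d2:4  d3:3  d4:3  d5:2  d6:2  d7:2  d8:2  d9:3 — peak 4 ≤ 4.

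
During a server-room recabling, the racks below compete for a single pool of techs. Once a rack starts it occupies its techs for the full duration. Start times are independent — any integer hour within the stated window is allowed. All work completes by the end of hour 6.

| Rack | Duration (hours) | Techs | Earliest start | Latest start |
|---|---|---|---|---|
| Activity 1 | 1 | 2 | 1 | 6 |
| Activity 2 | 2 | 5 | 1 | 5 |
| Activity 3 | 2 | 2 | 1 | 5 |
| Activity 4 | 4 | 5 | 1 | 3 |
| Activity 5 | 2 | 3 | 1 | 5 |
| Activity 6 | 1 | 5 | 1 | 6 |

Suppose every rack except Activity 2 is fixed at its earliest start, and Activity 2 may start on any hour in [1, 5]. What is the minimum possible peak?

17

Activity 2@1: h1:22  h2:15  h3:5  h4:5  h5:0  h6:0 → peak 22
Activity 2@2: h1:17  h2:15  h3:10  h4:5  h5:0  h6:0 → peak 17
Activity 2@3: h1:17  h2:10  h3:10  h4:10  h5:0  h6:0 → peak 17
Activity 2@4: h1:17  h2:10  h3:5  h4:10  h5:5  h6:0 → peak 17
Activity 2@5: h1:17  h2:10  h3:5  h4:5  h5:5  h6:5 → peak 17
Best is Activity 2@2, peak 17.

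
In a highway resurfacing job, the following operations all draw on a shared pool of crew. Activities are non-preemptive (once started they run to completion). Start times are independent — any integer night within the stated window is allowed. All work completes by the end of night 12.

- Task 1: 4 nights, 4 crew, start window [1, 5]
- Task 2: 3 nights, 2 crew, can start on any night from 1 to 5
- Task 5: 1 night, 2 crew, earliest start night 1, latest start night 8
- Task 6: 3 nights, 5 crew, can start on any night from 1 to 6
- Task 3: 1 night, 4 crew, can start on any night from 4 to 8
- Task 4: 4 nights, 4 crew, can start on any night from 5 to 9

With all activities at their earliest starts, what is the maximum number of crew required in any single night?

Early-start schedule: Task 1@1, Task 2@1, Task 5@1, Task 6@1, Task 3@4, Task 4@5.
Load per night: night 1: 13, night 2: 11, night 3: 11, night 4: 8, night 5: 4, night 6: 4, night 7: 4, night 8: 4, night 9: 0, night 10: 0, night 11: 0, night 12: 0.
Peak is 13.

13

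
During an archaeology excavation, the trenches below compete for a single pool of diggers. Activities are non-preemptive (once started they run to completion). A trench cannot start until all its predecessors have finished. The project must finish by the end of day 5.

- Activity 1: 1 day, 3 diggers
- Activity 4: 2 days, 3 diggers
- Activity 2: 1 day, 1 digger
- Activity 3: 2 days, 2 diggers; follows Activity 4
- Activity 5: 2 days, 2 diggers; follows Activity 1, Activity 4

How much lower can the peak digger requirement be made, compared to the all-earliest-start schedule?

3

Early-start peak: d1:7  d2:3  d3:4  d4:4  d5:0 ⇒ 7.
Leveled (Activity 1@1, Activity 4@2, Activity 2@1, Activity 3@4, Activity 5@4): d1:4  d2:3  d3:3  d4:4  d5:4 ⇒ 4.
Reduction 7 − 4 = 3.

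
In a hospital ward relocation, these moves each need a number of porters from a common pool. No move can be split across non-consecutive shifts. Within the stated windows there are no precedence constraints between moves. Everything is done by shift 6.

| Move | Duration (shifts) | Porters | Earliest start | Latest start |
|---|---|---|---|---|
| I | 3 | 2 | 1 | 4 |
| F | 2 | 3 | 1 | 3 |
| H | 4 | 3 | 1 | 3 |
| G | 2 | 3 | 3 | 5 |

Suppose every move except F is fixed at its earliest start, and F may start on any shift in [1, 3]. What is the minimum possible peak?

F@1: s1:8  s2:8  s3:8  s4:6  s5:0  s6:0 → peak 8
F@2: s1:5  s2:8  s3:11  s4:6  s5:0  s6:0 → peak 11
F@3: s1:5  s2:5  s3:11  s4:9  s5:0  s6:0 → peak 11
Best is F@1, peak 8.

8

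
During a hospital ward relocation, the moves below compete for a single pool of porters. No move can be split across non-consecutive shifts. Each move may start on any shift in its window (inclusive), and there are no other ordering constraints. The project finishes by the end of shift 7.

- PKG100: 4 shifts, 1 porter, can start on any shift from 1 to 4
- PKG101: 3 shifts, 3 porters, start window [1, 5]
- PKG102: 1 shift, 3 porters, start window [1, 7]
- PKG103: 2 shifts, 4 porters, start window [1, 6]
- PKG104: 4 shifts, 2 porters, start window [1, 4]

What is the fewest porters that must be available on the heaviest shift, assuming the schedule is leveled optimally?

Early-start (PKG100@1, PKG101@1, PKG102@1, PKG103@1, PKG104@1) gives peak 13: s1:13  s2:10  s3:6  s4:3  s5:0  s6:0  s7:0.
Shift PKG101→5, PKG103→2, PKG104→4.
Schedule PKG100@1, PKG101@5, PKG102@1, PKG103@2, PKG104@4: s1:4  s2:5  s3:5  s4:3  s5:5  s6:5  s7:5 — peak 5.
Total porter-shifts = 32 over 7 shifts ⇒ peak ≥ ⌈32/7⌉ = 5, so 5 is optimal.

5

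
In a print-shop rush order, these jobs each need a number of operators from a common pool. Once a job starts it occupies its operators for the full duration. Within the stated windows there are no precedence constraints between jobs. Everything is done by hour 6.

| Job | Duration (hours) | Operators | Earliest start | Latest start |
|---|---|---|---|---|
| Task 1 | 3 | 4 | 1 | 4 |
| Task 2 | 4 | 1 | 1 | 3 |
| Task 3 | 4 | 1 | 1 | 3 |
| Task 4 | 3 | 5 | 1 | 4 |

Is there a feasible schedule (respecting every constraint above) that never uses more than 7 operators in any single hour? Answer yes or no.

yes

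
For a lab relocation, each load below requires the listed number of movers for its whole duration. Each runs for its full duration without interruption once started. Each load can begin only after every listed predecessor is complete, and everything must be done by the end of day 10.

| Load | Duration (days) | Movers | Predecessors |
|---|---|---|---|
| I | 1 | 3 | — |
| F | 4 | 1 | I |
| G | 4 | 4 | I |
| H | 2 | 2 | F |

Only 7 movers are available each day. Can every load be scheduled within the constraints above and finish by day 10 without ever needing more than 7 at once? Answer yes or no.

yes

Schedule I@1, F@2, G@2, H@6: d1:3  d2:5  d3:5  d4:5  d5:5  d6:2  d7:2  d8:0  d9:0  d10:0 — peak 5 ≤ 7.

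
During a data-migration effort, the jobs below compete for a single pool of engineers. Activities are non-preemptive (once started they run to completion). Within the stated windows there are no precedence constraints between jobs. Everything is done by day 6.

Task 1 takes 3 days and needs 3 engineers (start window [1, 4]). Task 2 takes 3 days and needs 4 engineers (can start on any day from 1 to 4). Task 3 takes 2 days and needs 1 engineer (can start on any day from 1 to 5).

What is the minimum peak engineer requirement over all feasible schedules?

4

Early-start (Task 1@1, Task 2@1, Task 3@1) gives peak 8: d1:8  d2:8  d3:7  d4:0  d5:0  d6:0.
Shift Task 2→4.
Schedule Task 1@1, Task 2@4, Task 3@1: d1:4  d2:4  d3:3  d4:4  d5:4  d6:4 — peak 4.
Total engineer-days = 23 over 6 days ⇒ peak ≥ ⌈23/6⌉ = 4, so 4 is optimal.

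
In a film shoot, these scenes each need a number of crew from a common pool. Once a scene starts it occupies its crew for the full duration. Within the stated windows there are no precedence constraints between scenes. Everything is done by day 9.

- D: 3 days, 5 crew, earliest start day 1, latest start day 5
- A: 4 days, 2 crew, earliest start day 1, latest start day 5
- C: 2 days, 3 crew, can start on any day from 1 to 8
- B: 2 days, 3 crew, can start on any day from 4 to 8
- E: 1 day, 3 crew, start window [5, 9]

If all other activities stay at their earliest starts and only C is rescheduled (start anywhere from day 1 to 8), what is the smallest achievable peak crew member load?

7

C@1: d1:10  d2:10  d3:7  d4:5  d5:6  d6:0  d7:0  d8:0  d9:0 → peak 10
C@2: d1:7  d2:10  d3:10  d4:5  d5:6  d6:0  d7:0  d8:0  d9:0 → peak 10
C@3: d1:7  d2:7  d3:10  d4:8  d5:6  d6:0  d7:0  d8:0  d9:0 → peak 10
C@4: d1:7  d2:7  d3:7  d4:8  d5:9  d6:0  d7:0  d8:0  d9:0 → peak 9
C@5: d1:7  d2:7  d3:7  d4:5  d5:9  d6:3  d7:0  d8:0  d9:0 → peak 9
C@6: d1:7  d2:7  d3:7  d4:5  d5:6  d6:3  d7:3  d8:0  d9:0 → peak 7
C@7: d1:7  d2:7  d3:7  d4:5  d5:6  d6:0  d7:3  d8:3  d9:0 → peak 7
C@8: d1:7  d2:7  d3:7  d4:5  d5:6  d6:0  d7:0  d8:3  d9:3 → peak 7
Best is C@6, peak 7.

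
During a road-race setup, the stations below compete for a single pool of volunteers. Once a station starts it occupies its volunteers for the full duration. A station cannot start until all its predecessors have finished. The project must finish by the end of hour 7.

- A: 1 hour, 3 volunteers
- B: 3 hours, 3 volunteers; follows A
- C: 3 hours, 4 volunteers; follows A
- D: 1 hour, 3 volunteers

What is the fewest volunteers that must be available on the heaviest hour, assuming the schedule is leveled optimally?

6

Early-start (A@1, B@2, C@2, D@1) gives peak 7: h1:6  h2:7  h3:7  h4:7  h5:0  h6:0  h7:0.
Shift C→5.
Schedule A@1, B@2, C@5, D@1: h1:6  h2:3  h3:3  h4:3  h5:4  h6:4  h7:4 — peak 6.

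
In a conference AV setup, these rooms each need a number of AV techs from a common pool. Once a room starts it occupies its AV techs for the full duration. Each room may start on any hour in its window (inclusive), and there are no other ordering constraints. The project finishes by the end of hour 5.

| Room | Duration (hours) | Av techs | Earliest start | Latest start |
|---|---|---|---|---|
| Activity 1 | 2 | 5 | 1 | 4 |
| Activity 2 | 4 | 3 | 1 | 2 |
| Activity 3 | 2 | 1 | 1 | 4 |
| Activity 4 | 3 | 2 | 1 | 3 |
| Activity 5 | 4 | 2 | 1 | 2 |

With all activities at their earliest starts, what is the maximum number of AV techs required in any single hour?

13

Early-start schedule: Activity 1@1, Activity 2@1, Activity 3@1, Activity 4@1, Activity 5@1.
Load per hour: hour 1: 13, hour 2: 13, hour 3: 7, hour 4: 5, hour 5: 0.
Peak is 13.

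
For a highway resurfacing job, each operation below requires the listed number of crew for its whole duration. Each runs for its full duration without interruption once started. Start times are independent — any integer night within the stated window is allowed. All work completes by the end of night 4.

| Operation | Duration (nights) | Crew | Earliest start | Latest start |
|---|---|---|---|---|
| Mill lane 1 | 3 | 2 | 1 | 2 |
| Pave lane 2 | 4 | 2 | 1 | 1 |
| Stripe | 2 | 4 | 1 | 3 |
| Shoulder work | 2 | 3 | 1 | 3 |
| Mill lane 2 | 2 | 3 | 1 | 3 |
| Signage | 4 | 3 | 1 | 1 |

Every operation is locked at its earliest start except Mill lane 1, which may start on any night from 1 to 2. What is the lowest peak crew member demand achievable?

17

Mill lane 1@1: n1:17  n2:17  n3:7  n4:5 → peak 17
Mill lane 1@2: n1:15  n2:17  n3:7  n4:7 → peak 17
Best is Mill lane 1@1, peak 17.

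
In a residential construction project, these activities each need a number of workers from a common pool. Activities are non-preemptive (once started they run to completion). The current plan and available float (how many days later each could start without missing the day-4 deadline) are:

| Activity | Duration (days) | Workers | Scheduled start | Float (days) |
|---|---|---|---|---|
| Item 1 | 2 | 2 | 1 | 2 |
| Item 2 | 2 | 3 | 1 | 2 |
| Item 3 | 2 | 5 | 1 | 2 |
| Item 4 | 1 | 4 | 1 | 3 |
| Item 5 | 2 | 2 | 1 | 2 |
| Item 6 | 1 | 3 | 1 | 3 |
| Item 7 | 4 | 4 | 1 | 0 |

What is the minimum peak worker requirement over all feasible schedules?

Early-start (Item 1@1, Item 2@1, Item 3@1, Item 4@1, Item 5@1, Item 6@1, Item 7@1) gives peak 23: d1:23  d2:16  d3:4  d4:4.
Shift Item 2→2, Item 3→3, Item 6→4.
Schedule Item 1@1, Item 2@2, Item 3@3, Item 4@1, Item 5@1, Item 6@4, Item 7@1: d1:12  d2:11  d3:12  d4:12 — peak 12.
Total worker-days = 47 over 4 days ⇒ peak ≥ ⌈47/4⌉ = 12, so 12 is optimal.

12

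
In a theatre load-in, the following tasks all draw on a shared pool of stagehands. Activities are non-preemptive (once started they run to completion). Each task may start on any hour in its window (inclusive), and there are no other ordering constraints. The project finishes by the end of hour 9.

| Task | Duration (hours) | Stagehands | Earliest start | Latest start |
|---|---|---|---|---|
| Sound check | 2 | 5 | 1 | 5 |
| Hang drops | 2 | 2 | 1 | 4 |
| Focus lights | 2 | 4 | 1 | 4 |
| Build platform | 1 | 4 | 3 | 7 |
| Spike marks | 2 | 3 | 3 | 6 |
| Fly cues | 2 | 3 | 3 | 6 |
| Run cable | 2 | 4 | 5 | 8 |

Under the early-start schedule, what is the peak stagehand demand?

11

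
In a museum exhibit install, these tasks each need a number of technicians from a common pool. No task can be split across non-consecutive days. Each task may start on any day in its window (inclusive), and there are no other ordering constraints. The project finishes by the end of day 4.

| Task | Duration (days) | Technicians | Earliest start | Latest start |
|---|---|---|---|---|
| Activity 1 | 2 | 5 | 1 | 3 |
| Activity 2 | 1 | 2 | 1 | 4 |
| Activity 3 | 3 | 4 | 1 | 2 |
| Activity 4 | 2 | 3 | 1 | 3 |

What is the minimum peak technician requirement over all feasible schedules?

Early-start (Activity 1@1, Activity 2@1, Activity 3@1, Activity 4@1) gives peak 14: d1:14  d2:12  d3:4  d4:0.
Shift Activity 3→2, Activity 4→3.
Schedule Activity 1@1, Activity 2@1, Activity 3@2, Activity 4@3: d1:7  d2:9  d3:7  d4:7 — peak 9.

9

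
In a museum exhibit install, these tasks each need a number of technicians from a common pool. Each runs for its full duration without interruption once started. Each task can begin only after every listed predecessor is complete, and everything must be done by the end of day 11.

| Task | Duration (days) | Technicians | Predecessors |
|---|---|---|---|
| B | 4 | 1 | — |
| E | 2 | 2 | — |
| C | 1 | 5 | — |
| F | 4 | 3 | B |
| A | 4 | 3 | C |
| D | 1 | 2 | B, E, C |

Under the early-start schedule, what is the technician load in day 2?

6

At early start, day 2 has: B, E, A.
Demand: 1 + 2 + 3 = 6.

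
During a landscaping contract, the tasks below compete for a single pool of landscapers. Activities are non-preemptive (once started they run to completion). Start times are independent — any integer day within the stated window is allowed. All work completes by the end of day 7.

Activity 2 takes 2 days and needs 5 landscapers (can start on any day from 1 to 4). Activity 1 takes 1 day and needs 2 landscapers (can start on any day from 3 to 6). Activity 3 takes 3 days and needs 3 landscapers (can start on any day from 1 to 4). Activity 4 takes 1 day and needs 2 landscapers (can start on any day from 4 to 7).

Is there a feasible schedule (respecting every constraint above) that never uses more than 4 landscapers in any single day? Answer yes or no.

no

The minimum achievable peak is 5; 4 < 5, so no feasible schedule stays within the cap.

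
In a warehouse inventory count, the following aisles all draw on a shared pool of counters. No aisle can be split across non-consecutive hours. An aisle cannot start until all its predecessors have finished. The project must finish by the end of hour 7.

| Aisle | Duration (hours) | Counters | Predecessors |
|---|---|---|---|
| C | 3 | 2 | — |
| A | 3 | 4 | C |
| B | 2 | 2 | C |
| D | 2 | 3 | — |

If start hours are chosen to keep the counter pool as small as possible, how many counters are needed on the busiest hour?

Schedule C@1, A@4, B@4, D@1: h1:5  h2:5  h3:2  h4:6  h5:6  h6:4  h7:0 — peak 6.

6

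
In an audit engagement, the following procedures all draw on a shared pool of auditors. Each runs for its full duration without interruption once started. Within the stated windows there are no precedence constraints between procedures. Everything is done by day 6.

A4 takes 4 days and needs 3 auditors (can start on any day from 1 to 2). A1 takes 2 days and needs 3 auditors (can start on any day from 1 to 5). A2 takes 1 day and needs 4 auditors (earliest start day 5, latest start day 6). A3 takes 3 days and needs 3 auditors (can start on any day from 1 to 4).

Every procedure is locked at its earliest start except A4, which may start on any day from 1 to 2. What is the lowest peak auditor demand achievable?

9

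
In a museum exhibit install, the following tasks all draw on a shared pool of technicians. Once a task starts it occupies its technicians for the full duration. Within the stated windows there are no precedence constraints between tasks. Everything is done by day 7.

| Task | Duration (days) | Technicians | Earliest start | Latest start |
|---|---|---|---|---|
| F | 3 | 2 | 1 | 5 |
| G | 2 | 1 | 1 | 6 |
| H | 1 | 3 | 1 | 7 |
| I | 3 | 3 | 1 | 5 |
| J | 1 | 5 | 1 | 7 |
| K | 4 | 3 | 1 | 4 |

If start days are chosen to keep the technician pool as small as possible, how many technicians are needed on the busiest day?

6

Early-start (F@1, G@1, H@1, I@1, J@1, K@1) gives peak 17: d1:17  d2:9  d3:8  d4:3  d5:0  d6:0  d7:0.
Shift I→4, J→7, K→2.
Schedule F@1, G@1, H@1, I@4, J@7, K@2: d1:6  d2:6  d3:5  d4:6  d5:6  d6:3  d7:5 — peak 6.
Total technician-days = 37 over 7 days ⇒ peak ≥ ⌈37/7⌉ = 6, so 6 is optimal.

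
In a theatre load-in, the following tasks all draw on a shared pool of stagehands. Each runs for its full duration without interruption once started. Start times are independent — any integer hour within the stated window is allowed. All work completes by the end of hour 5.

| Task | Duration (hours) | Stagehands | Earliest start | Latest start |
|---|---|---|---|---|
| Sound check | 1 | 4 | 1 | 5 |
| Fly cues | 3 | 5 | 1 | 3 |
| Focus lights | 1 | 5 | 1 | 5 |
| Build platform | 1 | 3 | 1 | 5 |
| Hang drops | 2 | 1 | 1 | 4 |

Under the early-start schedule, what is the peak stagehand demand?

18

Early-start schedule: Sound check@1, Fly cues@1, Focus lights@1, Build platform@1, Hang drops@1.
Load per hour: hour 1: 18, hour 2: 6, hour 3: 5, hour 4: 0, hour 5: 0.
Peak is 18.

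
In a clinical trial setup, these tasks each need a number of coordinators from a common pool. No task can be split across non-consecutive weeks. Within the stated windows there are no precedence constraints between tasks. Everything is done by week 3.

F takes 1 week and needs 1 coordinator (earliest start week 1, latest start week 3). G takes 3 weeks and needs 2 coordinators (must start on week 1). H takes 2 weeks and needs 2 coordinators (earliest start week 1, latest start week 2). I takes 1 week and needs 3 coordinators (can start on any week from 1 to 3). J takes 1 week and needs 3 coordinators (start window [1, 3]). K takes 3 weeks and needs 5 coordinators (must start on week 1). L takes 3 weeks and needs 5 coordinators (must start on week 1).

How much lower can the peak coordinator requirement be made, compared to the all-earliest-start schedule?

4

Early-start peak: w1:21  w2:14  w3:12 ⇒ 21.
Leveled (F@1, G@1, H@1, I@2, J@3, K@1, L@1): w1:15  w2:17  w3:15 ⇒ 17.
Reduction 21 − 17 = 4.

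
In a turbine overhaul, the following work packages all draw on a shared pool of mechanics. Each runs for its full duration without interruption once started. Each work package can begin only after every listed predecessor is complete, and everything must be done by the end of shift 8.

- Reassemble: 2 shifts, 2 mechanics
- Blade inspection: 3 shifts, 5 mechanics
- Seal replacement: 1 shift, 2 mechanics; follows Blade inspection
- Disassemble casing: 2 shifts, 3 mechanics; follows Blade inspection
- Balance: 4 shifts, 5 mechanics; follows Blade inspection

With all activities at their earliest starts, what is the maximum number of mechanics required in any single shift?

Early-start schedule: Reassemble@1, Blade inspection@1, Seal replacement@4, Disassemble casing@4, Balance@4.
Load per shift: shift 1: 7, shift 2: 7, shift 3: 5, shift 4: 10, shift 5: 8, shift 6: 5, shift 7: 5, shift 8: 0.
Peak is 10.

10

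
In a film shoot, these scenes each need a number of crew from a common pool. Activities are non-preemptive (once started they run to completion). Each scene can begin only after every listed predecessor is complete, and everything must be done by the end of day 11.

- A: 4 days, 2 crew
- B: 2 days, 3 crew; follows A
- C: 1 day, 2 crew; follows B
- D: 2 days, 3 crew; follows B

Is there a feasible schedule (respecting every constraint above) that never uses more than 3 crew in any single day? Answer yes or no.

Schedule A@1, B@5, C@7, D@8: d1:2  d2:2  d3:2  d4:2  d5:3  d6:3  d7:2  d8:3  d9:3  d10:0  d11:0 — peak 3 ≤ 3.

yes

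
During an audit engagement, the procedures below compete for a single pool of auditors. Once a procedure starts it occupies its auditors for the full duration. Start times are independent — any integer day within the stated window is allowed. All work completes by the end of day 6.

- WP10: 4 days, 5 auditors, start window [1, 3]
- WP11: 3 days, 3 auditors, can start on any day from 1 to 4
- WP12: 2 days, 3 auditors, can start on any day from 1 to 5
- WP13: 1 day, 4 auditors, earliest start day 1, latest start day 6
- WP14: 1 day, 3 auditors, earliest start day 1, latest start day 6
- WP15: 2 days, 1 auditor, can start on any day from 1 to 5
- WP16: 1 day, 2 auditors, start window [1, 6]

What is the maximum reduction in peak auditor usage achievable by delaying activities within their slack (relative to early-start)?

13

Early-start peak: d1:21  d2:12  d3:8  d4:5  d5:0  d6:0 ⇒ 21.
Leveled (WP10@1, WP11@1, WP12@4, WP13@5, WP14@6, WP15@5, WP16@6): d1:8  d2:8  d3:8  d4:8  d5:8  d6:6 ⇒ 8.
Reduction 21 − 8 = 13.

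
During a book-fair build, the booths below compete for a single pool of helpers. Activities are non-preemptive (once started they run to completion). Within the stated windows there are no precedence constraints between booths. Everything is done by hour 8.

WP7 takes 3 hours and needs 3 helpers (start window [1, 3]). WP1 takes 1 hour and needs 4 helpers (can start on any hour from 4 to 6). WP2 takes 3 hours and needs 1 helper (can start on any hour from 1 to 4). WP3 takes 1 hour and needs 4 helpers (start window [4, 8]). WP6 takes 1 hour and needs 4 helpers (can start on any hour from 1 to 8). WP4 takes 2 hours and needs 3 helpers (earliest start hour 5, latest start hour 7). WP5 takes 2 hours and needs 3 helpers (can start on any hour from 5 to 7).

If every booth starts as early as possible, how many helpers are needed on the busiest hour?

Early-start schedule: WP7@1, WP1@4, WP2@1, WP3@4, WP6@1, WP4@5, WP5@5.
Load per hour: hour 1: 8, hour 2: 4, hour 3: 4, hour 4: 8, hour 5: 6, hour 6: 6, hour 7: 0, hour 8: 0.
Peak is 8.

8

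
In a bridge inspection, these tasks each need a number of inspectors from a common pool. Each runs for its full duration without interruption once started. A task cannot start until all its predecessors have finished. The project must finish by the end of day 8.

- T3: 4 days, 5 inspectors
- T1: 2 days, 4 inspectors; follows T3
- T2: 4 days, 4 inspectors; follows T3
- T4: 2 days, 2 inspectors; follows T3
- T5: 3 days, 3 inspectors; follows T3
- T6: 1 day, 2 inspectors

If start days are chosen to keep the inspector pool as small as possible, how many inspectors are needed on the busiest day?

11

Early-start (T3@1, T1@5, T2@5, T4@5, T5@5, T6@1) gives peak 13: d1:7  d2:5  d3:5  d4:5  d5:13  d6:13  d7:7  d8:4.
Shift T4→7.
Schedule T3@1, T1@5, T2@5, T4@7, T5@5, T6@1: d1:7  d2:5  d3:5  d4:5  d5:11  d6:11  d7:9  d8:6 — peak 11.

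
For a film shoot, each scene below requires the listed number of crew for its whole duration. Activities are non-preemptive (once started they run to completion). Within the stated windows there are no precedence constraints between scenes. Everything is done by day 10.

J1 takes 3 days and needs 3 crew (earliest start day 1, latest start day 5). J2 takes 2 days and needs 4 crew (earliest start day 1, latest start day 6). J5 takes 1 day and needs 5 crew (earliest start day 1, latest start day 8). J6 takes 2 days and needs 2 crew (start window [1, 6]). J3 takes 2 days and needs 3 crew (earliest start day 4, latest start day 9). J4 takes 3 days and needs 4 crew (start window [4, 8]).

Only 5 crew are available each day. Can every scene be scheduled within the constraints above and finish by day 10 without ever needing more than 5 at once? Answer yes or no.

no

The minimum achievable peak is 6; 5 < 6, so no feasible schedule stays within the cap.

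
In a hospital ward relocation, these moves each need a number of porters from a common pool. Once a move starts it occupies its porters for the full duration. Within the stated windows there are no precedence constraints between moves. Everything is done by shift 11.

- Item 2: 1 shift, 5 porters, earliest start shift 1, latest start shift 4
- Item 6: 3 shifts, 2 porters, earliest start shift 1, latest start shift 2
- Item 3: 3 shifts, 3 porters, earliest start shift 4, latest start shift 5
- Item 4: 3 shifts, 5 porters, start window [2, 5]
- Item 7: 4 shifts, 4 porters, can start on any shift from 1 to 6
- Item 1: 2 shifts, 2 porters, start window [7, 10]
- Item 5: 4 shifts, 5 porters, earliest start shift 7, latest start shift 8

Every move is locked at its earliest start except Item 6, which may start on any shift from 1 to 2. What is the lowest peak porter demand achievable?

Item 6@1: s1:11  s2:11  s3:11  s4:12  s5:3  s6:3  s7:7  s8:7  s9:5  s10:5  s11:0 → peak 12
Item 6@2: s1:9  s2:11  s3:11  s4:14  s5:3  s6:3  s7:7  s8:7  s9:5  s10:5  s11:0 → peak 14
Best is Item 6@1, peak 12.

12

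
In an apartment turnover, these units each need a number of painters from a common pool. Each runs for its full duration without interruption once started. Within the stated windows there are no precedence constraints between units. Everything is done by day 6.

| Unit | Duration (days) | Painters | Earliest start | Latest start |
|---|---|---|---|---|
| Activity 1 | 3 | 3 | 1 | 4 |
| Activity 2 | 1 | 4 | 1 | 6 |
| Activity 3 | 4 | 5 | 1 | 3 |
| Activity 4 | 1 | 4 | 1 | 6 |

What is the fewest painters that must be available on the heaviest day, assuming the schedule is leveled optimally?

Early-start (Activity 1@1, Activity 2@1, Activity 3@1, Activity 4@1) gives peak 16: d1:16  d2:8  d3:8  d4:5  d5:0  d6:0.
Shift Activity 3→2, Activity 4→6.
Schedule Activity 1@1, Activity 2@1, Activity 3@2, Activity 4@6: d1:7  d2:8  d3:8  d4:5  d5:5  d6:4 — peak 8.

8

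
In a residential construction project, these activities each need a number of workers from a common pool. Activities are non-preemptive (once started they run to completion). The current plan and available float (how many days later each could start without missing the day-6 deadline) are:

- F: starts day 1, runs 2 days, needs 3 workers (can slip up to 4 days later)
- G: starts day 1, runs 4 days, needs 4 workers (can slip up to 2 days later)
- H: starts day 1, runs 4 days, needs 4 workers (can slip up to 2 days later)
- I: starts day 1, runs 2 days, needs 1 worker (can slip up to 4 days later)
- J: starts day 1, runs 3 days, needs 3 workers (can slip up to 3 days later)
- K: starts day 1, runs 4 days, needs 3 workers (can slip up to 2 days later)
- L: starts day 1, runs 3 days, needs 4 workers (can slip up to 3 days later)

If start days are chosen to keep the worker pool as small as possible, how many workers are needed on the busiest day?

15

Early-start (F@1, G@1, H@1, I@1, J@1, K@1, L@1) gives peak 22: d1:22  d2:22  d3:18  d4:11  d5:0  d6:0.
Shift K→3, L→4.
Schedule F@1, G@1, H@1, I@1, J@1, K@3, L@4: d1:15  d2:15  d3:14  d4:15  d5:7  d6:7 — peak 15.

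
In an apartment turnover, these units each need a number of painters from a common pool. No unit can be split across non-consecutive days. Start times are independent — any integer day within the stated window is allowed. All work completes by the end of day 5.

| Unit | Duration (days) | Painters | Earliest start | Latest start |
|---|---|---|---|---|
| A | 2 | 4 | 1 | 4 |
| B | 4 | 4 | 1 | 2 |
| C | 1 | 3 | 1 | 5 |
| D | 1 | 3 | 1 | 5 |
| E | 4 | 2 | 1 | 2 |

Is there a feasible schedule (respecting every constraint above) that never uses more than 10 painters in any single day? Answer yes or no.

yes

Schedule A@1, B@1, C@3, D@4, E@1: d1:10  d2:10  d3:9  d4:9  d5:0 — peak 10 ≤ 10.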